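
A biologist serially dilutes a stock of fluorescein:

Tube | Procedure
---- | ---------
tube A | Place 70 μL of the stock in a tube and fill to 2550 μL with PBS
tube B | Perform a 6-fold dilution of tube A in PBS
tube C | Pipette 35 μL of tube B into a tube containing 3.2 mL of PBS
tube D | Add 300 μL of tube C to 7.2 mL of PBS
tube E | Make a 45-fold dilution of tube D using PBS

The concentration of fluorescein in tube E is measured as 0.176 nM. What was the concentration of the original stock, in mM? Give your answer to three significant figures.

4.00 mM

Step 1: 70 μL brought to 2550 μL → factor 2550/70 = 36.429
Step 2: 6-fold → factor 6
Step 3: 35 μL + 3.2 mL = 3235 μL total → factor 3235/35 = 92.429
Step 4: 300 μL + 7.2 mL = 7500 μL total → factor 7500/300 = 25
Step 5: 45-fold → factor 45
Overall dilution factor = 36.429 × 6 × 92.429 × 25 × 45 = 2.2728 × 10^7
Stock = 0.176 nM × 2.2728 × 10^7 = 4.000 × 10^6 nM = 4.00 mM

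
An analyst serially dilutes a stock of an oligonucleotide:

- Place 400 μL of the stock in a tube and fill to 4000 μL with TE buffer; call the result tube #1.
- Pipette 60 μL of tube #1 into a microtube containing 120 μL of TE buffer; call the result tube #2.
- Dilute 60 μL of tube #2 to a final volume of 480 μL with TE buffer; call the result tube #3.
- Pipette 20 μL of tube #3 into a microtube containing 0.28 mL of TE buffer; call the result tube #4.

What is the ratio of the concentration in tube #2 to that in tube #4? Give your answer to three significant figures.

120

Step 1: 400 μL brought to 4000 μL → factor 4000/400 = 10
Step 2: 60 μL + 120 μL = 180 μL total → factor 180/60 = 3
Step 3: 60 μL brought to 480 μL → factor 480/60 = 8
Step 4: 20 μL + 0.28 mL = 300 μL total → factor 300/20 = 15
Dilution factor to tube #2 = 30; to tube #4 = 3600
[tube #2]/[tube #4] = (factor to tube #4)/(factor to tube #2) = 3600/30 = 120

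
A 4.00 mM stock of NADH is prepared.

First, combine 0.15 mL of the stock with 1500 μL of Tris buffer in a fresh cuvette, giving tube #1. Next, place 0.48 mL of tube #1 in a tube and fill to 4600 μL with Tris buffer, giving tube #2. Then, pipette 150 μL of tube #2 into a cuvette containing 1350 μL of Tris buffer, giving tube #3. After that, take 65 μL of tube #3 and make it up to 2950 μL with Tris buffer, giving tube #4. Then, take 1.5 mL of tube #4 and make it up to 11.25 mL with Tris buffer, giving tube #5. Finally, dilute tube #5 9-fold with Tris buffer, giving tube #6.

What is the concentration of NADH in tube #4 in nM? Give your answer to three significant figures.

83.6 nM

Step 1: 0.15 mL + 1500 μL = 1.65 mL total → factor 1.65/0.15 = 11
Step 2: 0.48 mL brought to 4600 μL → factor 4.6/0.48 = 9.5833
Step 3: 150 μL + 1350 μL = 1500 μL total → factor 1500/150 = 10
Step 4: 65 μL brought to 2950 μL → factor 2950/65 = 45.385
Dilution factor through tube #4 = 11 × 9.5833 × 10 × 45.385 = 47843
[tube #4] = 4.00 mM / 47843 = 8.361 × 10^-5 mM = 83.6 nM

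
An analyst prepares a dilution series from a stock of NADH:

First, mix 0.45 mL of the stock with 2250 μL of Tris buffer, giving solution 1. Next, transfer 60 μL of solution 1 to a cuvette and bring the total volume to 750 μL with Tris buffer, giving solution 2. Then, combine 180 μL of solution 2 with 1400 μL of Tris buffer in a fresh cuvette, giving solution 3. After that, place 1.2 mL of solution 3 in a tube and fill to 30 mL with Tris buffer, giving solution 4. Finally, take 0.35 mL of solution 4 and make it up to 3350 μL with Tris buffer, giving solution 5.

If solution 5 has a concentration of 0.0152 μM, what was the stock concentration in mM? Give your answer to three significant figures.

2.39 mM

Step 1: 0.45 mL + 2250 μL = 2.7 mL total → factor 2.7/0.45 = 6
Step 2: 60 μL brought to 750 μL → factor 750/60 = 12.5
Step 3: 180 μL + 1400 μL = 1580 μL total → factor 1580/180 = 8.7778
Step 4: 1.2 mL brought to 30 mL → factor 30/1.2 = 25
Step 5: 0.35 mL brought to 3350 μL → factor 3.35/0.35 = 9.5714
Overall dilution factor = 6 × 12.5 × 8.7778 × 25 × 9.5714 = 1.5753 × 10^5
Stock = 0.0152 μM × 1.5753 × 10^5 = 2394 μM = 2.39 mM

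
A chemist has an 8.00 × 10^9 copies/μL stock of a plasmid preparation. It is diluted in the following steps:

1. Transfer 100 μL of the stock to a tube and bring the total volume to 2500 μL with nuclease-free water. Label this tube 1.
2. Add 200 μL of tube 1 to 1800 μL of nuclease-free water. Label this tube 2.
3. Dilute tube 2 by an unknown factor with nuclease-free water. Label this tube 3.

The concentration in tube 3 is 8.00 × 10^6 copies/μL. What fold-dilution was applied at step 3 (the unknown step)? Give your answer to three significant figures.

Step 1: 100 μL brought to 2500 μL → factor 2500/100 = 25
Step 2: 200 μL + 1800 μL = 2000 μL total → factor 2000/200 = 10
Step 3: unknown factor x
Product of known-step factors = 250
Overall factor = 8.00 × 10^9 copies/μL / (8.00 × 10^6 copies/μL) = 1000
x = 1000 / 250 = 4.00

4.00-fold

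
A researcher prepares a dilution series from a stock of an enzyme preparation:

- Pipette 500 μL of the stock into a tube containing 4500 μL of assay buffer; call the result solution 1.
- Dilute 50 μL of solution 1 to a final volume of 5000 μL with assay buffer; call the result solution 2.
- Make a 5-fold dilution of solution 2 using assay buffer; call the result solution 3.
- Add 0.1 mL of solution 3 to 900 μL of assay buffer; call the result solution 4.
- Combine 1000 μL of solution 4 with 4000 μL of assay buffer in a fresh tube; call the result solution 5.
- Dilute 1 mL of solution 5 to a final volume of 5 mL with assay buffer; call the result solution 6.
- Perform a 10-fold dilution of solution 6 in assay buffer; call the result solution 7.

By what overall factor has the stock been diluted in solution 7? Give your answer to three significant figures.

1.25 × 10^7

Step 1: 500 μL + 4500 μL = 5000 μL total → factor 5000/500 = 10
Step 2: 50 μL brought to 5000 μL → factor 5000/50 = 100
Step 3: 5-fold → factor 5
Step 4: 0.1 mL + 900 μL = 1 mL total → factor 1/0.1 = 10
Step 5: 1000 μL + 4000 μL = 5000 μL total → factor 5000/1000 = 5
Step 6: 1 mL brought to 5 mL → factor 5/1 = 5
Step 7: 10-fold → factor 10
Overall dilution factor = 10 × 100 × 5 × 10 × 5 × 5 × 10 = 1.25 × 10^7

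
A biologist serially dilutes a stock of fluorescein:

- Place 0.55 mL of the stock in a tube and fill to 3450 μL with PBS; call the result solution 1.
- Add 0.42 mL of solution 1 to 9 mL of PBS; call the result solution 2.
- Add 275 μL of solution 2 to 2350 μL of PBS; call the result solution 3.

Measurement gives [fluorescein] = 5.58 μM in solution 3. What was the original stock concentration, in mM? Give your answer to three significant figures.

7.49 mM

Step 1: 0.55 mL brought to 3450 μL → factor 3.45/0.55 = 6.2727
Step 2: 0.42 mL + 9 mL = 9.42 mL total → factor 9.42/0.42 = 22.429
Step 3: 275 μL + 2350 μL = 2625 μL total → factor 2625/275 = 9.5455
Overall dilution factor = 6.2727 × 22.429 × 9.5455 = 1342.9
Stock = 5.58 μM × 1342.9 = 7494 μM = 7.49 mM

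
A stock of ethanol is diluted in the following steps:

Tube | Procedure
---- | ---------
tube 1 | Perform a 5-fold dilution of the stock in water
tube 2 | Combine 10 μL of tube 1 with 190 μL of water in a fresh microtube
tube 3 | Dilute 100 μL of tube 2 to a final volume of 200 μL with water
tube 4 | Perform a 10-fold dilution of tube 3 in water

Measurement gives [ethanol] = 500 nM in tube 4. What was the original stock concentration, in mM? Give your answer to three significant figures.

Step 1: 5-fold → factor 5
Step 2: 10 μL + 190 μL = 200 μL total → factor 200/10 = 20
Step 3: 100 μL brought to 200 μL → factor 200/100 = 2
Step 4: 10-fold → factor 10
Overall dilution factor = 5 × 20 × 2 × 10 = 2000
Stock = 500 nM × 2000 = 1.000 × 10^6 nM = 1.00 mM

1.00 mM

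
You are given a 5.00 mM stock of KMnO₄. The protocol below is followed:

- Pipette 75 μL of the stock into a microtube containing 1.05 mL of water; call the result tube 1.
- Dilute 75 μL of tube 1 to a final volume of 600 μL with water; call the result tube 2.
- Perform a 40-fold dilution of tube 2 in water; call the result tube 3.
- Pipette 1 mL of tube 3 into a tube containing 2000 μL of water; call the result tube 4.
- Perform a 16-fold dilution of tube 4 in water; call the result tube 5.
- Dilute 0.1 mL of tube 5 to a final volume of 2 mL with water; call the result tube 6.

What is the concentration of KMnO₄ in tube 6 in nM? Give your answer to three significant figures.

1.09 nM

Step 1: 75 μL + 1.05 mL = 1125 μL total → factor 1125/75 = 15
Step 2: 75 μL brought to 600 μL → factor 600/75 = 8
Step 3: 40-fold → factor 40
Step 4: 1 mL + 2000 μL = 3 mL total → factor 3/1 = 3
Step 5: 16-fold → factor 16
Step 6: 0.1 mL brought to 2 mL → factor 2/0.1 = 20
Overall dilution factor = 15 × 8 × 40 × 3 × 16 × 20 = 4.608 × 10^6
Final = 5.00 mM / 4.608 × 10^6 = 1.085 × 10^-6 mM = 1.09 nM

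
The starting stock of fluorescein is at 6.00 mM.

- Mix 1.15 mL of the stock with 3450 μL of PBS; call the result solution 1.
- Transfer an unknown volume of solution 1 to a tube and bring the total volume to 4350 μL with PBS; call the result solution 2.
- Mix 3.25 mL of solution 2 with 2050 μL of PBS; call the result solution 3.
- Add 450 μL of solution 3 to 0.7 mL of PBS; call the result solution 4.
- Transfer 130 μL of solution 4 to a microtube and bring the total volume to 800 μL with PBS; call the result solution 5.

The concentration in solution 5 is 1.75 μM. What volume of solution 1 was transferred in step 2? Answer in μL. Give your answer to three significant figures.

130 μL

Step 1: 1.15 mL + 3450 μL = 4.6 mL total → factor 4.6/1.15 = 4
Step 2: v brought to 4350 μL → factor = 4350 μL/v
Step 3: 3.25 mL + 2050 μL = 5.3 mL total → factor 5.3/3.25 = 1.6308
Step 4: 450 μL + 0.7 mL = 1150 μL total → factor 1150/450 = 2.5556
Step 5: 130 μL brought to 800 μL → factor 800/130 = 6.1538
Product of known-step factors = 102.59
Overall factor = 6.00 mM / (1.75 μM) = 3428.6
Step-2 factor = 3428.6 / 102.59 = 33.422
v = 4350 μL / 33.422 = 130 μL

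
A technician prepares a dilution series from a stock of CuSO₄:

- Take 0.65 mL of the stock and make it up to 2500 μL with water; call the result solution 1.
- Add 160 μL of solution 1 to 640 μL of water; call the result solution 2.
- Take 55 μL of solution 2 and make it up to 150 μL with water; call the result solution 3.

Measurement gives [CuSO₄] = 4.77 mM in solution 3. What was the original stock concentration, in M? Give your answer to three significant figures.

0.250 M

Step 1: 0.65 mL brought to 2500 μL → factor 2.5/0.65 = 3.8462
Step 2: 160 μL + 640 μL = 800 μL total → factor 800/160 = 5
Step 3: 55 μL brought to 150 μL → factor 150/55 = 2.7273
Overall dilution factor = 3.8462 × 5 × 2.7273 = 52.448
Stock = 4.77 mM × 52.448 = 250.2 mM = 0.250 M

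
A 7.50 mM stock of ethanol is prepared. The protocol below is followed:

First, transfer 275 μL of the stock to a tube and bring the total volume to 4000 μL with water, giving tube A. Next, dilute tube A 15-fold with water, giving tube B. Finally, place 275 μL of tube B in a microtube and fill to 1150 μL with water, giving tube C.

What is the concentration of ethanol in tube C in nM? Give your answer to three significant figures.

Step 1: 275 μL brought to 4000 μL → factor 4000/275 = 14.545
Step 2: 15-fold → factor 15
Step 3: 275 μL brought to 1150 μL → factor 1150/275 = 4.1818
Overall dilution factor = 14.545 × 15 × 4.1818 = 912.4
Final = 7.50 mM / 912.4 = 0.008220 mM = 8.22 × 10^3 nM

8.22 × 10^3 nM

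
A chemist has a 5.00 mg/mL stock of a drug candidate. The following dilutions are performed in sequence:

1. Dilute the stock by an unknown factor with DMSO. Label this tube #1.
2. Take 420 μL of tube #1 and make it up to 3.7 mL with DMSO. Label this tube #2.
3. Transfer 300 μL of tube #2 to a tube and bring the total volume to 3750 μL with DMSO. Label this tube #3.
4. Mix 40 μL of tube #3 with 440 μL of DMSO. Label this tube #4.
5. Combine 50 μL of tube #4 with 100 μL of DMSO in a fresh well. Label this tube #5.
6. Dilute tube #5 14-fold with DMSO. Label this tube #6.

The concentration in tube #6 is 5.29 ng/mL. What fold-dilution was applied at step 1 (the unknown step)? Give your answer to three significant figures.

17.0-fold

Step 1: unknown factor x
Step 2: 420 μL brought to 3.7 mL → factor 3700/420 = 8.8095
Step 3: 300 μL brought to 3750 μL → factor 3750/300 = 12.5
Step 4: 40 μL + 440 μL = 480 μL total → factor 480/40 = 12
Step 5: 50 μL + 100 μL = 150 μL total → factor 150/50 = 3
Step 6: 14-fold → factor 14
Product of known-step factors = 55500
Overall factor = 5.00 mg/mL / (5.29 ng/mL) = 9.4518 × 10^5
x = 9.4518 × 10^5 / 55500 = 17.0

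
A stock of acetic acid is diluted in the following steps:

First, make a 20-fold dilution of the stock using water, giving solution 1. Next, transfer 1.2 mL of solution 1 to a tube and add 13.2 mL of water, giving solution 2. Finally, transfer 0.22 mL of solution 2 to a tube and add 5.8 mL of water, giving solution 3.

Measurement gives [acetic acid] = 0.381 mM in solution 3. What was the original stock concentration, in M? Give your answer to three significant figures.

Step 1: 20-fold → factor 20
Step 2: 1.2 mL + 13.2 mL = 14.4 mL total → factor 14.4/1.2 = 12
Step 3: 0.22 mL + 5.8 mL = 6.02 mL total → factor 6.02/0.22 = 27.364
Overall dilution factor = 20 × 12 × 27.364 = 6567.3
Stock = 0.381 mM × 6567.3 = 2502 mM = 2.50 M

2.50 M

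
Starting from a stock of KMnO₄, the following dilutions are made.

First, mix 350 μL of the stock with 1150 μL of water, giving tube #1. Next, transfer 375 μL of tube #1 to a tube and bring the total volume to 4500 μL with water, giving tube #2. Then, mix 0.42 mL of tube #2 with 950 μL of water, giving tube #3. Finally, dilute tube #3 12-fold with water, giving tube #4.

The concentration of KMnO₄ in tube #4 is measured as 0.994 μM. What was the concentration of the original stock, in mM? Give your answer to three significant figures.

2.00 mM

Step 1: 350 μL + 1150 μL = 1500 μL total → factor 1500/350 = 4.2857
Step 2: 375 μL brought to 4500 μL → factor 4500/375 = 12
Step 3: 0.42 mL + 950 μL = 1.37 mL total → factor 1.37/0.42 = 3.2619
Step 4: 12-fold → factor 12
Overall dilution factor = 4.2857 × 12 × 3.2619 × 12 = 2013.1
Stock = 0.994 μM × 2013.1 = 2001 μM = 2.00 mM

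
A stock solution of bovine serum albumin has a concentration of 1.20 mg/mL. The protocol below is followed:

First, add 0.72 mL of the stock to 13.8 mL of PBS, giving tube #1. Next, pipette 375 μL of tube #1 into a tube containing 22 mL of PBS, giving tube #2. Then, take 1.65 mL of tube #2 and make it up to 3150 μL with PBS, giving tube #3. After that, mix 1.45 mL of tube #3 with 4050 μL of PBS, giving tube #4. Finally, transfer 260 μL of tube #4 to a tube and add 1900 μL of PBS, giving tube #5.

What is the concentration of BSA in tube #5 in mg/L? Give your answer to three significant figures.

0.0166 mg/L

Step 1: 0.72 mL + 13.8 mL = 14.52 mL total → factor 14.52/0.72 = 20.167
Step 2: 375 μL + 22 mL = 22375 μL total → factor 22375/375 = 59.667
Step 3: 1.65 mL brought to 3150 μL → factor 3.15/1.65 = 1.9091
Step 4: 1.45 mL + 4050 μL = 5.5 mL total → factor 5.5/1.45 = 3.7931
Step 5: 260 μL + 1900 μL = 2160 μL total → factor 2160/260 = 8.3077
Overall dilution factor = 20.167 × 59.667 × 1.9091 × 3.7931 × 8.3077 = 72388
Final = 1.20 mg/mL / 72388 = 1.658 × 10^-5 mg/mL = 0.0166 mg/L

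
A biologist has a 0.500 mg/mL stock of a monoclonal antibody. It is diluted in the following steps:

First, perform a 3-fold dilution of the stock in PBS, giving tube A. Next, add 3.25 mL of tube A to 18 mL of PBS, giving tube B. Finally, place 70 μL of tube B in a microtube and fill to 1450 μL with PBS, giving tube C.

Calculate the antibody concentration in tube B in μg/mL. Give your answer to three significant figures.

25.5 μg/mL

Step 1: 3-fold → factor 3
Step 2: 3.25 mL + 18 mL = 21.25 mL total → factor 21.25/3.25 = 6.5385
Dilution factor through tube B = 3 × 6.5385 = 19.615
[tube B] = 0.500 mg/mL / 19.615 = 0.02549 mg/mL = 25.5 μg/mL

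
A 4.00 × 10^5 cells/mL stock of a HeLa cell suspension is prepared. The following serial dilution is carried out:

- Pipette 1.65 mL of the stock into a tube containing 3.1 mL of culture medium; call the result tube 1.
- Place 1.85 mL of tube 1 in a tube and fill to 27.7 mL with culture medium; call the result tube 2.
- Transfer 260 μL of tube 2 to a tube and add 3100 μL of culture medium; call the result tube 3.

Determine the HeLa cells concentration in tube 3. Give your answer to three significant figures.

Step 1: 1.65 mL + 3.1 mL = 4.75 mL total → factor 4.75/1.65 = 2.8788
Step 2: 1.85 mL brought to 27.7 mL → factor 27.7/1.85 = 14.973
Step 3: 260 μL + 3100 μL = 3360 μL total → factor 3360/260 = 12.923
Overall dilution factor = 2.8788 × 14.973 × 12.923 = 557.04
Final = 4.00 × 10^5 cells/mL / 557.04 = 718 cells/mL

718 cells/mL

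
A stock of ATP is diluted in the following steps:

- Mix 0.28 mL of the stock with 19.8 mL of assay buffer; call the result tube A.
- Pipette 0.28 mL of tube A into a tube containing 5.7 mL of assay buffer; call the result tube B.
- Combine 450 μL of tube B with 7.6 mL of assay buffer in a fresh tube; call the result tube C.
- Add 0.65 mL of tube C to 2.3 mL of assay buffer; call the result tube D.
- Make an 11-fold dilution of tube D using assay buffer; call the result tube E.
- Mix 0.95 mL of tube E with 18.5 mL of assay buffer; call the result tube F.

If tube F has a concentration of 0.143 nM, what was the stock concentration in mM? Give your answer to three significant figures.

Step 1: 0.28 mL + 19.8 mL = 20.08 mL total → factor 20.08/0.28 = 71.714
Step 2: 0.28 mL + 5.7 mL = 5.98 mL total → factor 5.98/0.28 = 21.357
Step 3: 450 μL + 7.6 mL = 8050 μL total → factor 8050/450 = 17.889
Step 4: 0.65 mL + 2.3 mL = 2.95 mL total → factor 2.95/0.65 = 4.5385
Step 5: 11-fold → factor 11
Step 6: 0.95 mL + 18.5 mL = 19.45 mL total → factor 19.45/0.95 = 20.474
Overall dilution factor = 71.714 × 21.357 × 17.889 × 4.5385 × 11 × 20.474 = 2.8005 × 10^7
Stock = 0.143 nM × 2.8005 × 10^7 = 4.005 × 10^6 nM = 4.00 mM

4.00 mM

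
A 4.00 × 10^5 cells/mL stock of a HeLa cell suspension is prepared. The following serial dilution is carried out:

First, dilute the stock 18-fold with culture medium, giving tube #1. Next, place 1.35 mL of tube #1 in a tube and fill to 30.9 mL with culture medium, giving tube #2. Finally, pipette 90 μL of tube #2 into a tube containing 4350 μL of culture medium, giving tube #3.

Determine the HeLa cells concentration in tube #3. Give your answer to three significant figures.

Step 1: 18-fold → factor 18
Step 2: 1.35 mL brought to 30.9 mL → factor 30.9/1.35 = 22.889
Step 3: 90 μL + 4350 μL = 4440 μL total → factor 4440/90 = 49.333
Overall dilution factor = 18 × 22.889 × 49.333 = 20325
Final = 4.00 × 10^5 cells/mL / 20325 = 19.7 cells/mL

19.7 cells/mL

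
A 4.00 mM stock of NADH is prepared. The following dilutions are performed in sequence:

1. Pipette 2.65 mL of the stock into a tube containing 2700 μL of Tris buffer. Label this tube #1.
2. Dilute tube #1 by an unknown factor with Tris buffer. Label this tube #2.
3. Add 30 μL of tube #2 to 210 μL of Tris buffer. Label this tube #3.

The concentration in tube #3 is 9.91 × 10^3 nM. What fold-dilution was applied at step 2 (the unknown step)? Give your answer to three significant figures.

Step 1: 2.65 mL + 2700 μL = 5.35 mL total → factor 5.35/2.65 = 2.0189
Step 2: unknown factor x
Step 3: 30 μL + 210 μL = 240 μL total → factor 240/30 = 8
Product of known-step factors = 16.151
Overall factor = 4.00 mM / (9.91 × 10^3 nM) = 403.63
x = 403.63 / 16.151 = 25.0

25.0-fold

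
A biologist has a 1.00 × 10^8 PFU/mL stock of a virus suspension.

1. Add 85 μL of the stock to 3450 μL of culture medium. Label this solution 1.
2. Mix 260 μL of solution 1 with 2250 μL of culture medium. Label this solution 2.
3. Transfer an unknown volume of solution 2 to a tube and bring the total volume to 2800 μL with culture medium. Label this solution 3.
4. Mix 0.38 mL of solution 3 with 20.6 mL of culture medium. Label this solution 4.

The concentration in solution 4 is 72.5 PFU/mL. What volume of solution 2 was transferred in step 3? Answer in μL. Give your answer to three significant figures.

45.0 μL

Step 1: 85 μL + 3450 μL = 3535 μL total → factor 3535/85 = 41.588
Step 2: 260 μL + 2250 μL = 2510 μL total → factor 2510/260 = 9.6538
Step 3: v brought to 2800 μL → factor = 2800 μL/v
Step 4: 0.38 mL + 20.6 mL = 20.98 mL total → factor 20.98/0.38 = 55.211
Product of known-step factors = 22166
Overall factor = 1.00 × 10^8 PFU/mL / (72.5 PFU/mL) = 1.3793 × 10^6
Step-3 factor = 1.3793 × 10^6 / 22166 = 62.226
v = 2800 μL / 62.226 = 45.0 μL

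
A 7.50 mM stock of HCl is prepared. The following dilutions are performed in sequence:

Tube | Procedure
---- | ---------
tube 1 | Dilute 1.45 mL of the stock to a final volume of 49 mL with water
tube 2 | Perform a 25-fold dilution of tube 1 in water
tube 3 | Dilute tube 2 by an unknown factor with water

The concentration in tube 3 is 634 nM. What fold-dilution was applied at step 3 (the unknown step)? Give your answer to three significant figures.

Step 1: 1.45 mL brought to 49 mL → factor 49/1.45 = 33.793
Step 2: 25-fold → factor 25
Step 3: unknown factor x
Product of known-step factors = 844.83
Overall factor = 7.50 mM / (634 nM) = 11830
x = 11830 / 844.83 = 14.0

14.0-fold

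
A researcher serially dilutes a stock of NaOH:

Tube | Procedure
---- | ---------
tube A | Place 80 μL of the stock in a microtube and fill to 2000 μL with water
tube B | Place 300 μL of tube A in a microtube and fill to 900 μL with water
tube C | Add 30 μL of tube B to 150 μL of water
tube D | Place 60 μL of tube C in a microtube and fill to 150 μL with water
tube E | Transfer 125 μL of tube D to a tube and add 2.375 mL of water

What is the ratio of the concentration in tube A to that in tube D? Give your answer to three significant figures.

Step 1: 80 μL brought to 2000 μL → factor 2000/80 = 25
Step 2: 300 μL brought to 900 μL → factor 900/300 = 3
Step 3: 30 μL + 150 μL = 180 μL total → factor 180/30 = 6
Step 4: 60 μL brought to 150 μL → factor 150/60 = 2.5
Dilution factor to tube A = 25; to tube D = 1125
[tube A]/[tube D] = (factor to tube D)/(factor to tube A) = 1125/25 = 45.0

45.0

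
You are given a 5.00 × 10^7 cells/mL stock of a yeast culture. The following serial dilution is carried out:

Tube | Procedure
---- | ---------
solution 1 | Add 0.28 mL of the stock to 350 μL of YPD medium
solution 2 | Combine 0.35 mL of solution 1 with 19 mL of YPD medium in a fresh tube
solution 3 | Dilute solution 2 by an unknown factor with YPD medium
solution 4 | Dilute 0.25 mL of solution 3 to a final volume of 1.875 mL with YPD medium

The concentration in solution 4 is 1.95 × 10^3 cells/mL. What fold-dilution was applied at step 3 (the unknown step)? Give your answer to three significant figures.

Step 1: 0.28 mL + 350 μL = 0.63 mL total → factor 0.63/0.28 = 2.25
Step 2: 0.35 mL + 19 mL = 19.35 mL total → factor 19.35/0.35 = 55.286
Step 3: unknown factor x
Step 4: 0.25 mL brought to 1.875 mL → factor 1.875/0.25 = 7.5
Product of known-step factors = 932.95
Overall factor = 5.00 × 10^7 cells/mL / (1.95 × 10^3 cells/mL) = 25641
x = 25641 / 932.95 = 27.5

27.5-fold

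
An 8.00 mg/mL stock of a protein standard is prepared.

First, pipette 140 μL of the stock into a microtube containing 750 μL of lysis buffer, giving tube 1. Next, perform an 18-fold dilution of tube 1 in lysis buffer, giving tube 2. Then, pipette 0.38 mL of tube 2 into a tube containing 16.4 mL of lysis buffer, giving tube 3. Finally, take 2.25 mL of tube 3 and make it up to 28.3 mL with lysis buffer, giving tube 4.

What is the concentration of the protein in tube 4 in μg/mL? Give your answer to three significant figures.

Step 1: 140 μL + 750 μL = 890 μL total → factor 890/140 = 6.3571
Step 2: 18-fold → factor 18
Step 3: 0.38 mL + 16.4 mL = 16.78 mL total → factor 16.78/0.38 = 44.158
Step 4: 2.25 mL brought to 28.3 mL → factor 28.3/2.25 = 12.578
Overall dilution factor = 6.3571 × 18 × 44.158 × 12.578 = 63555
Final = 8.00 mg/mL / 63555 = 0.0001259 mg/mL = 0.126 μg/mL

0.126 μg/mL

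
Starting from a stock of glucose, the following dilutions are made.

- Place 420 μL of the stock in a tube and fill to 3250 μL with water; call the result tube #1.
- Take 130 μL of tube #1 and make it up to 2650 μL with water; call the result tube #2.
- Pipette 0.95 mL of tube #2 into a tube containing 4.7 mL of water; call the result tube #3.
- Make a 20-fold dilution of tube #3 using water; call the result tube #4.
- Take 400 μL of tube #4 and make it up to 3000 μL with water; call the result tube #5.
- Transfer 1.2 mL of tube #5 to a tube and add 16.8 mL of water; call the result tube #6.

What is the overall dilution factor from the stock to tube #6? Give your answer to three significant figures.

Step 1: 420 μL brought to 3250 μL → factor 3250/420 = 7.7381
Step 2: 130 μL brought to 2650 μL → factor 2650/130 = 20.385
Step 3: 0.95 mL + 4.7 mL = 5.65 mL total → factor 5.65/0.95 = 5.9474
Step 4: 20-fold → factor 20
Step 5: 400 μL brought to 3000 μL → factor 3000/400 = 7.5
Step 6: 1.2 mL + 16.8 mL = 18 mL total → factor 18/1.2 = 15
Overall dilution factor = 7.7381 × 20.385 × 5.9474 × 20 × 7.5 × 15 = 2.1108 × 10^6

2.11 × 10^6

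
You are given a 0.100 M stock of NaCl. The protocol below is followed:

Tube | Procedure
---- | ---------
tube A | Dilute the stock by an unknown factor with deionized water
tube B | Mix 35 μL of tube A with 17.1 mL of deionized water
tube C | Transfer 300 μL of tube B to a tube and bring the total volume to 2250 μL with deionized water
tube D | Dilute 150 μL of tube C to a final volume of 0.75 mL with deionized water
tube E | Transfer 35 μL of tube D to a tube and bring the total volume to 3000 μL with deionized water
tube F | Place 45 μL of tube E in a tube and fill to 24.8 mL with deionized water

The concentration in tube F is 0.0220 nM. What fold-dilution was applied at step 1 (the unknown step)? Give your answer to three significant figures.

5.24-fold

Step 1: unknown factor x
Step 2: 35 μL + 17.1 mL = 17135 μL total → factor 17135/35 = 489.57
Step 3: 300 μL brought to 2250 μL → factor 2250/300 = 7.5
Step 4: 150 μL brought to 0.75 mL → factor 750/150 = 5
Step 5: 35 μL brought to 3000 μL → factor 3000/35 = 85.714
Step 6: 45 μL brought to 24.8 mL → factor 24800/45 = 551.11
Product of known-step factors = 8.6724 × 10^8
Overall factor = 0.100 M / (0.0220 nM) = 4.5455 × 10^9
x = 4.5455 × 10^9 / 8.6724 × 10^8 = 5.24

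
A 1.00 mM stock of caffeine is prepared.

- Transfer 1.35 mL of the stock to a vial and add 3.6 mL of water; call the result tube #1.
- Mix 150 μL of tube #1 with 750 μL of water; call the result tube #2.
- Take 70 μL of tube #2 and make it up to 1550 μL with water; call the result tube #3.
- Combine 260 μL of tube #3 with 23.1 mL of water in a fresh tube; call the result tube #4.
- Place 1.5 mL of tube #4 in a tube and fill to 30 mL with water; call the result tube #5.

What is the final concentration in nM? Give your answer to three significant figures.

Step 1: 1.35 mL + 3.6 mL = 4.95 mL total → factor 4.95/1.35 = 3.6667
Step 2: 150 μL + 750 μL = 900 μL total → factor 900/150 = 6
Step 3: 70 μL brought to 1550 μL → factor 1550/70 = 22.143
Step 4: 260 μL + 23.1 mL = 23360 μL total → factor 23360/260 = 89.846
Step 5: 1.5 mL brought to 30 mL → factor 30/1.5 = 20
Overall dilution factor = 3.6667 × 6 × 22.143 × 89.846 × 20 = 8.7536 × 10^5
Final = 1.00 mM / 8.7536 × 10^5 = 1.142 × 10^-6 mM = 1.14 nM

1.14 nM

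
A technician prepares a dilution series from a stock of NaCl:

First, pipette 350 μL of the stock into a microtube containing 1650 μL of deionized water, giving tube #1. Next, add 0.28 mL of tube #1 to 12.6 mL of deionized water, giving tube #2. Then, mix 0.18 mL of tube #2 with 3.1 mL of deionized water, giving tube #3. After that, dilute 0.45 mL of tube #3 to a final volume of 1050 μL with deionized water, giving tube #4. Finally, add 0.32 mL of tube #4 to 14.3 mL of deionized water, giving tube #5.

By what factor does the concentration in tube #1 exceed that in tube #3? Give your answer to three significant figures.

838

Step 1: 350 μL + 1650 μL = 2000 μL total → factor 2000/350 = 5.7143
Step 2: 0.28 mL + 12.6 mL = 12.88 mL total → factor 12.88/0.28 = 46
Step 3: 0.18 mL + 3.1 mL = 3.28 mL total → factor 3.28/0.18 = 18.222
Dilution factor to tube #1 = 5.7143; to tube #3 = 4789.8
[tube #1]/[tube #3] = (factor to tube #3)/(factor to tube #1) = 4789.8/5.7143 = 838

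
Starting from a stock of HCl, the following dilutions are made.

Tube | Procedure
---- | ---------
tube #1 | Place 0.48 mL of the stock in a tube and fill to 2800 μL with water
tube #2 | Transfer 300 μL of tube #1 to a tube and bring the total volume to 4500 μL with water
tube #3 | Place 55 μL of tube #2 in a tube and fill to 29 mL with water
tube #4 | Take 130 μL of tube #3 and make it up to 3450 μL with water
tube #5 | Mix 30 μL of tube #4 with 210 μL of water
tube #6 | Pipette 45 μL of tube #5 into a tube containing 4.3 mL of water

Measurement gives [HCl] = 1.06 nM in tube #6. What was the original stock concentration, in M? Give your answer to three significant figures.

Step 1: 0.48 mL brought to 2800 μL → factor 2.8/0.48 = 5.8333
Step 2: 300 μL brought to 4500 μL → factor 4500/300 = 15
Step 3: 55 μL brought to 29 mL → factor 29000/55 = 527.27
Step 4: 130 μL brought to 3450 μL → factor 3450/130 = 26.538
Step 5: 30 μL + 210 μL = 240 μL total → factor 240/30 = 8
Step 6: 45 μL + 4.3 mL = 4345 μL total → factor 4345/45 = 96.556
Overall dilution factor = 5.8333 × 15 × 527.27 × 26.538 × 8 × 96.556 = 9.4577 × 10^8
Stock = 1.06 nM × 9.4577 × 10^8 = 1.003 × 10^9 nM = 1.00 M

1.00 M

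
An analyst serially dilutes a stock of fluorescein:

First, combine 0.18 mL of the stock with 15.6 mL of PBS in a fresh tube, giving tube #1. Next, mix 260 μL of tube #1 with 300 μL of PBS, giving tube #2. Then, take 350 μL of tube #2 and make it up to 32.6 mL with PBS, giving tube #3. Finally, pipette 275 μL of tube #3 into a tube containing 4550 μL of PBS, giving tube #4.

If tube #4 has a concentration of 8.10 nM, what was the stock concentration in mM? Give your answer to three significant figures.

Step 1: 0.18 mL + 15.6 mL = 15.78 mL total → factor 15.78/0.18 = 87.667
Step 2: 260 μL + 300 μL = 560 μL total → factor 560/260 = 2.1538
Step 3: 350 μL brought to 32.6 mL → factor 32600/350 = 93.143
Step 4: 275 μL + 4550 μL = 4825 μL total → factor 4825/275 = 17.545
Overall dilution factor = 87.667 × 2.1538 × 93.143 × 17.545 = 3.0858 × 10^5
Stock = 8.10 nM × 3.0858 × 10^5 = 2.499 × 10^6 nM = 2.50 mM

2.50 mM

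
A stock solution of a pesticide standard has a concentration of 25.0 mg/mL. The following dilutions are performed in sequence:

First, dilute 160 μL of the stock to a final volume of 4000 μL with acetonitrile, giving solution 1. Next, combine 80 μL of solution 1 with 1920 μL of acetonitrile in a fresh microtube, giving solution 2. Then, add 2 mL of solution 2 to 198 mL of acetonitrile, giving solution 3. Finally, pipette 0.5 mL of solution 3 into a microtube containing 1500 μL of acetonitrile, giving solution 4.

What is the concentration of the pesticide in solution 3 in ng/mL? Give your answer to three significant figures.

Step 1: 160 μL brought to 4000 μL → factor 4000/160 = 25
Step 2: 80 μL + 1920 μL = 2000 μL total → factor 2000/80 = 25
Step 3: 2 mL + 198 mL = 200 mL total → factor 200/2 = 100
Dilution factor through solution 3 = 25 × 25 × 100 = 62500
[solution 3] = 25.0 mg/mL / 62500 = 0.0004000 mg/mL = 400 ng/mL

400 ng/mL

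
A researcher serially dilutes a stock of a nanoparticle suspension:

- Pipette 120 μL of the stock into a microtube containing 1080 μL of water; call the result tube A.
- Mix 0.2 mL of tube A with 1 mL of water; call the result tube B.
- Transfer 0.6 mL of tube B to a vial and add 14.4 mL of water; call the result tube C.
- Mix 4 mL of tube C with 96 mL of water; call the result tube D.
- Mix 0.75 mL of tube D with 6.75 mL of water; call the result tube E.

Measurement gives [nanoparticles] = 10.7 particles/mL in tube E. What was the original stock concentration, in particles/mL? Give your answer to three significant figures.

4.01 × 10^6 particles/mL

Step 1: 120 μL + 1080 μL = 1200 μL total → factor 1200/120 = 10
Step 2: 0.2 mL + 1 mL = 1.2 mL total → factor 1.2/0.2 = 6
Step 3: 0.6 mL + 14.4 mL = 15 mL total → factor 15/0.6 = 25
Step 4: 4 mL + 96 mL = 100 mL total → factor 100/4 = 25
Step 5: 0.75 mL + 6.75 mL = 7.5 mL total → factor 7.5/0.75 = 10
Overall dilution factor = 10 × 6 × 25 × 25 × 10 = 3.75 × 10^5
Stock = 10.7 particles/mL × 3.75 × 10^5 = 4.01 × 10^6 particles/mL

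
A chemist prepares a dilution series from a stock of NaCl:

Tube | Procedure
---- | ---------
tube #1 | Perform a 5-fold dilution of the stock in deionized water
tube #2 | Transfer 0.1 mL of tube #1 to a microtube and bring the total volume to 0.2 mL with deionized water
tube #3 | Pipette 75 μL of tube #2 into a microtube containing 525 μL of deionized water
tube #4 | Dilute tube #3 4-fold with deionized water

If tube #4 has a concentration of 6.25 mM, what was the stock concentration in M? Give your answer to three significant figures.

Step 1: 5-fold → factor 5
Step 2: 0.1 mL brought to 0.2 mL → factor 0.2/0.1 = 2
Step 3: 75 μL + 525 μL = 600 μL total → factor 600/75 = 8
Step 4: 4-fold → factor 4
Overall dilution factor = 5 × 2 × 8 × 4 = 320
Stock = 6.25 mM × 320 = 2000 mM = 2.00 M

2.00 M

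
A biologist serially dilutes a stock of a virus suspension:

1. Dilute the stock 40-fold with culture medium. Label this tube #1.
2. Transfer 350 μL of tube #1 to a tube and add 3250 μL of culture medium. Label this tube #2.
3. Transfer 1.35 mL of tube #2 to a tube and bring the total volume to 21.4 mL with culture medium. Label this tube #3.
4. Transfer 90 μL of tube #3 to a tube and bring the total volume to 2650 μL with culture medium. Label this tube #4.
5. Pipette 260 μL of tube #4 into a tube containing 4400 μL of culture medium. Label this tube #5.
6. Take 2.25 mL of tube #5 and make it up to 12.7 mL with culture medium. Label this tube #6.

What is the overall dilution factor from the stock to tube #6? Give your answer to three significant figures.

1.94 × 10^7

Step 1: 40-fold → factor 40
Step 2: 350 μL + 3250 μL = 3600 μL total → factor 3600/350 = 10.286
Step 3: 1.35 mL brought to 21.4 mL → factor 21.4/1.35 = 15.852
Step 4: 90 μL brought to 2650 μL → factor 2650/90 = 29.444
Step 5: 260 μL + 4400 μL = 4660 μL total → factor 4660/260 = 17.923
Step 6: 2.25 mL brought to 12.7 mL → factor 12.7/2.25 = 5.6444
Overall dilution factor = 40 × 10.286 × 15.852 × 29.444 × 17.923 × 5.6444 = 1.9427 × 10^7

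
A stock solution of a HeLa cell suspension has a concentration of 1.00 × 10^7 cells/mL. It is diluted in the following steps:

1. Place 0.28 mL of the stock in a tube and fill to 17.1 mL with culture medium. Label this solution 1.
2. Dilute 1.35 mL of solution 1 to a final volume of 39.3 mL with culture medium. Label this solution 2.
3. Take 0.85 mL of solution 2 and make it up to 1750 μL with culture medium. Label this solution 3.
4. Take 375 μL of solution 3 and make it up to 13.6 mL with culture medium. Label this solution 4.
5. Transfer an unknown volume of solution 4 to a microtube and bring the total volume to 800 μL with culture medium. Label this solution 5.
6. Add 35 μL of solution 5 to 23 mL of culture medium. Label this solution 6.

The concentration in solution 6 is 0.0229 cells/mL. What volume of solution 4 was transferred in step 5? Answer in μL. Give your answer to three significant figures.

Step 1: 0.28 mL brought to 17.1 mL → factor 17.1/0.28 = 61.071
Step 2: 1.35 mL brought to 39.3 mL → factor 39.3/1.35 = 29.111
Step 3: 0.85 mL brought to 1750 μL → factor 1.75/0.85 = 2.0588
Step 4: 375 μL brought to 13.6 mL → factor 13600/375 = 36.267
Step 5: v brought to 800 μL → factor = 800 μL/v
Step 6: 35 μL + 23 mL = 23035 μL total → factor 23035/35 = 658.14
Product of known-step factors = 8.7366 × 10^7
Overall factor = 1.00 × 10^7 cells/mL / (0.0229 cells/mL) = 4.3668 × 10^8
Step-5 factor = 4.3668 × 10^8 / 8.7366 × 10^7 = 4.9983
v = 800 μL / 4.9983 = 160 μL

160 μL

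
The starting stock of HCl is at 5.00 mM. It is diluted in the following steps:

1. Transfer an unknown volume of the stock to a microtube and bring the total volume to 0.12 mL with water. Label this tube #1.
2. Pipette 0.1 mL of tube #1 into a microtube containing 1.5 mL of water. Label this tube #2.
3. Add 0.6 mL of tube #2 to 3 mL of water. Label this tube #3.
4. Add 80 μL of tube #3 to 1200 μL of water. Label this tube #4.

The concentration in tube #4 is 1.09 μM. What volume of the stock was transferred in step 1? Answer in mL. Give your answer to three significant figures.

Step 1: v brought to 0.12 mL → factor = 0.12 mL/v
Step 2: 0.1 mL + 1.5 mL = 1.6 mL total → factor 1.6/0.1 = 16
Step 3: 0.6 mL + 3 mL = 3.6 mL total → factor 3.6/0.6 = 6
Step 4: 80 μL + 1200 μL = 1280 μL total → factor 1280/80 = 16
Product of known-step factors = 1536
Overall factor = 5.00 mM / (1.09 μM) = 4587.2
Step-1 factor = 4587.2 / 1536 = 2.9864
v = 0.12 mL / 2.9864 = 0.0402 mL

0.0402 mL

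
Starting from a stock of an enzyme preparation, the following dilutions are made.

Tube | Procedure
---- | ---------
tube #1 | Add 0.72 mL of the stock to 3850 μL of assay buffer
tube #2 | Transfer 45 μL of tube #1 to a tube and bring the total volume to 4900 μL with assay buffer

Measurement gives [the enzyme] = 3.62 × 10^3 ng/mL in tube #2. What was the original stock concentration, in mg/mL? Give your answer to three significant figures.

2.50 mg/mL

Step 1: 0.72 mL + 3850 μL = 4.57 mL total → factor 4.57/0.72 = 6.3472
Step 2: 45 μL brought to 4900 μL → factor 4900/45 = 108.89
Overall dilution factor = 6.3472 × 108.89 = 691.14
Stock = 3.62 × 10^3 ng/mL × 691.14 = 2.502 × 10^6 ng/mL = 2.50 mg/mL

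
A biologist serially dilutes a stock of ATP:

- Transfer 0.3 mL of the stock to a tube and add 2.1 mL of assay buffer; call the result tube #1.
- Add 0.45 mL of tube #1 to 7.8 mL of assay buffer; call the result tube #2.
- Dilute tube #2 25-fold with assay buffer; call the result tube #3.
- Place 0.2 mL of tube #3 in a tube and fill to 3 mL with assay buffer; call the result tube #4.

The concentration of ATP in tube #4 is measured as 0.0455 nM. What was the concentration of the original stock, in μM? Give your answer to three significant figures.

2.50 μM

Step 1: 0.3 mL + 2.1 mL = 2.4 mL total → factor 2.4/0.3 = 8
Step 2: 0.45 mL + 7.8 mL = 8.25 mL total → factor 8.25/0.45 = 18.333
Step 3: 25-fold → factor 25
Step 4: 0.2 mL brought to 3 mL → factor 3/0.2 = 15
Overall dilution factor = 8 × 18.333 × 25 × 15 = 55000
Stock = 0.0455 nM × 55000 = 2502 nM = 2.50 μM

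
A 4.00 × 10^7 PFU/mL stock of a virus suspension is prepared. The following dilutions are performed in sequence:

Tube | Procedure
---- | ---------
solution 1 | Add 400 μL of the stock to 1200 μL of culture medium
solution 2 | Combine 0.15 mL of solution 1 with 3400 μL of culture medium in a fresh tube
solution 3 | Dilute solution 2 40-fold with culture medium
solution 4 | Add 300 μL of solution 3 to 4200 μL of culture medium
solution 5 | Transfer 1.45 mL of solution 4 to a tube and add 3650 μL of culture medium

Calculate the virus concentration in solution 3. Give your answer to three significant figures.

1.06 × 10^4 PFU/mL

Step 1: 400 μL + 1200 μL = 1600 μL total → factor 1600/400 = 4
Step 2: 0.15 mL + 3400 μL = 3.55 mL total → factor 3.55/0.15 = 23.667
Step 3: 40-fold → factor 40
Dilution factor through solution 3 = 4 × 23.667 × 40 = 3786.7
[solution 3] = 4.00 × 10^7 PFU/mL / 3786.7 = 1.06 × 10^4 PFU/mL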